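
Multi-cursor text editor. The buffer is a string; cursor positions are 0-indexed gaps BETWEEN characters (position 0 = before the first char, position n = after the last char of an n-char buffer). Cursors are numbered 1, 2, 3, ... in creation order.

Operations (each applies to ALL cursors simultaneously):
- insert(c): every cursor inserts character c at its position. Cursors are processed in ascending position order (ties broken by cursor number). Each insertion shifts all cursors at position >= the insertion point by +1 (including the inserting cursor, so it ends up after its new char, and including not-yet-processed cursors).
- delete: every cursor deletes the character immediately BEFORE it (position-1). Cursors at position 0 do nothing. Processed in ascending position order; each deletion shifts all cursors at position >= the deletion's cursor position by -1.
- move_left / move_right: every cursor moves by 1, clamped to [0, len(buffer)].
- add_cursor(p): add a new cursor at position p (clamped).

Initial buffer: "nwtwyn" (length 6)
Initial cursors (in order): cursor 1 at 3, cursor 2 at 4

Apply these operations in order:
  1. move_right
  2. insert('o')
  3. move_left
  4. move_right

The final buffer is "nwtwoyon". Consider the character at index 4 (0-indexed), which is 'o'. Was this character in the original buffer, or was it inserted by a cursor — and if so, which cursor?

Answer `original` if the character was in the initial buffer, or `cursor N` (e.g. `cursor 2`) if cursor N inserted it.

After op 1 (move_right): buffer="nwtwyn" (len 6), cursors c1@4 c2@5, authorship ......
After op 2 (insert('o')): buffer="nwtwoyon" (len 8), cursors c1@5 c2@7, authorship ....1.2.
After op 3 (move_left): buffer="nwtwoyon" (len 8), cursors c1@4 c2@6, authorship ....1.2.
After op 4 (move_right): buffer="nwtwoyon" (len 8), cursors c1@5 c2@7, authorship ....1.2.
Authorship (.=original, N=cursor N): . . . . 1 . 2 .
Index 4: author = 1

Answer: cursor 1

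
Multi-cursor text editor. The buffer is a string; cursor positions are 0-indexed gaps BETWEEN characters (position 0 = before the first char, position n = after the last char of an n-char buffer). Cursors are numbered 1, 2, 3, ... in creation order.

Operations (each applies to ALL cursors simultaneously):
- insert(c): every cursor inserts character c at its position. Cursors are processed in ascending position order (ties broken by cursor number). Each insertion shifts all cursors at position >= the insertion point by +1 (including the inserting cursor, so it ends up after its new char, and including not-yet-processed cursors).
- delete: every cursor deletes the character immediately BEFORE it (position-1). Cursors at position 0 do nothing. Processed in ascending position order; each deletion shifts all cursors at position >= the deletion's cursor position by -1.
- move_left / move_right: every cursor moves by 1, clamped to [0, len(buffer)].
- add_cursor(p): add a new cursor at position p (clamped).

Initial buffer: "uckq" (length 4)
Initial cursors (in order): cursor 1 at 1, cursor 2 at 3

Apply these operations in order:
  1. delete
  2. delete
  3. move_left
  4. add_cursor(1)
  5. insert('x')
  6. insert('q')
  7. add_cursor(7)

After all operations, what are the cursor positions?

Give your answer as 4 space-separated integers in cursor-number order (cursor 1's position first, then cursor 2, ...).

Answer: 4 4 7 7

Derivation:
After op 1 (delete): buffer="cq" (len 2), cursors c1@0 c2@1, authorship ..
After op 2 (delete): buffer="q" (len 1), cursors c1@0 c2@0, authorship .
After op 3 (move_left): buffer="q" (len 1), cursors c1@0 c2@0, authorship .
After op 4 (add_cursor(1)): buffer="q" (len 1), cursors c1@0 c2@0 c3@1, authorship .
After op 5 (insert('x')): buffer="xxqx" (len 4), cursors c1@2 c2@2 c3@4, authorship 12.3
After op 6 (insert('q')): buffer="xxqqqxq" (len 7), cursors c1@4 c2@4 c3@7, authorship 1212.33
After op 7 (add_cursor(7)): buffer="xxqqqxq" (len 7), cursors c1@4 c2@4 c3@7 c4@7, authorship 1212.33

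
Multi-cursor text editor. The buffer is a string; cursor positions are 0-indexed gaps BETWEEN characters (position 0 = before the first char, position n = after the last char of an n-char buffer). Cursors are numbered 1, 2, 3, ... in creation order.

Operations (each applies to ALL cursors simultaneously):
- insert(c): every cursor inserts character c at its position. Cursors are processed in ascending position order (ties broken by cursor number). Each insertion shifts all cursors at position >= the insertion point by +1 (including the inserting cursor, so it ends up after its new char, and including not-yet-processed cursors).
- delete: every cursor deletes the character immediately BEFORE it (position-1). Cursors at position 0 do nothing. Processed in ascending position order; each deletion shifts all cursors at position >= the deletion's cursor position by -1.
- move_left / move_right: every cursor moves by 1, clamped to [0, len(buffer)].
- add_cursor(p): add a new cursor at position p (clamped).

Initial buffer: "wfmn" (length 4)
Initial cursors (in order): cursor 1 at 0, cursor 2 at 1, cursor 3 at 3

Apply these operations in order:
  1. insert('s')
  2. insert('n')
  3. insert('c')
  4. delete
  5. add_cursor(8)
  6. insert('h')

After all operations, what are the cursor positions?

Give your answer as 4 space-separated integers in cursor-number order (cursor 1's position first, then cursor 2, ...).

Answer: 3 7 13 11

Derivation:
After op 1 (insert('s')): buffer="swsfmsn" (len 7), cursors c1@1 c2@3 c3@6, authorship 1.2..3.
After op 2 (insert('n')): buffer="snwsnfmsnn" (len 10), cursors c1@2 c2@5 c3@9, authorship 11.22..33.
After op 3 (insert('c')): buffer="sncwsncfmsncn" (len 13), cursors c1@3 c2@7 c3@12, authorship 111.222..333.
After op 4 (delete): buffer="snwsnfmsnn" (len 10), cursors c1@2 c2@5 c3@9, authorship 11.22..33.
After op 5 (add_cursor(8)): buffer="snwsnfmsnn" (len 10), cursors c1@2 c2@5 c4@8 c3@9, authorship 11.22..33.
After op 6 (insert('h')): buffer="snhwsnhfmshnhn" (len 14), cursors c1@3 c2@7 c4@11 c3@13, authorship 111.222..3433.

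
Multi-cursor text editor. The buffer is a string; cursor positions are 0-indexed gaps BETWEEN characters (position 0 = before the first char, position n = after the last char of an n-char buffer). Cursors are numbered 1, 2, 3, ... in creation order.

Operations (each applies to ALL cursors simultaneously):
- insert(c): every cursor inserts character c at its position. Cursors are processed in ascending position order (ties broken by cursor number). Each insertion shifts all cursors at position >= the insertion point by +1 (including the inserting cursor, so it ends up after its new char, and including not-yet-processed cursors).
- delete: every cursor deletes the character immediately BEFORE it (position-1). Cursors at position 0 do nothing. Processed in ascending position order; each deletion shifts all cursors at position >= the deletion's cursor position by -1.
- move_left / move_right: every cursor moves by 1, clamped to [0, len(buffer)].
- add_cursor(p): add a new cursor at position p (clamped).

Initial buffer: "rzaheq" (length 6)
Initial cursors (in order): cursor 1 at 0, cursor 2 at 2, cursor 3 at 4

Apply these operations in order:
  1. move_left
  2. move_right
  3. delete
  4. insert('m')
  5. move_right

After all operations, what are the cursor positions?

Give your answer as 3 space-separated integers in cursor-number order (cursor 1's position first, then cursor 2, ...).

Answer: 3 3 5

Derivation:
After op 1 (move_left): buffer="rzaheq" (len 6), cursors c1@0 c2@1 c3@3, authorship ......
After op 2 (move_right): buffer="rzaheq" (len 6), cursors c1@1 c2@2 c3@4, authorship ......
After op 3 (delete): buffer="aeq" (len 3), cursors c1@0 c2@0 c3@1, authorship ...
After op 4 (insert('m')): buffer="mmameq" (len 6), cursors c1@2 c2@2 c3@4, authorship 12.3..
After op 5 (move_right): buffer="mmameq" (len 6), cursors c1@3 c2@3 c3@5, authorship 12.3..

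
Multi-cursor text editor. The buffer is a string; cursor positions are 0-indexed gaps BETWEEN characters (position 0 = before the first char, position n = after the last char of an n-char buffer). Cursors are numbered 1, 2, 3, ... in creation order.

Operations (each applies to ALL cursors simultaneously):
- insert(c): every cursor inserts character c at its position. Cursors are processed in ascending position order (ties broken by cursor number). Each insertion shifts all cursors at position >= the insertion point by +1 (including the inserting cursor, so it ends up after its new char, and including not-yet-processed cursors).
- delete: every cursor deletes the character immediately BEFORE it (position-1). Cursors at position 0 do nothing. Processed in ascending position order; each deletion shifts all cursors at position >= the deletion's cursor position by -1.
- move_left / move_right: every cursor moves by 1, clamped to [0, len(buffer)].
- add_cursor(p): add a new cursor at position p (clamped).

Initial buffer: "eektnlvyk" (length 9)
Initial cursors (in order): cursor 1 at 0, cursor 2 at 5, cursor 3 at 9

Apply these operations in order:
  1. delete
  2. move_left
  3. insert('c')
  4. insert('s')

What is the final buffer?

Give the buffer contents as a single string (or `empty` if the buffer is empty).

Answer: cseekcstlvcsy

Derivation:
After op 1 (delete): buffer="eektlvy" (len 7), cursors c1@0 c2@4 c3@7, authorship .......
After op 2 (move_left): buffer="eektlvy" (len 7), cursors c1@0 c2@3 c3@6, authorship .......
After op 3 (insert('c')): buffer="ceekctlvcy" (len 10), cursors c1@1 c2@5 c3@9, authorship 1...2...3.
After op 4 (insert('s')): buffer="cseekcstlvcsy" (len 13), cursors c1@2 c2@7 c3@12, authorship 11...22...33.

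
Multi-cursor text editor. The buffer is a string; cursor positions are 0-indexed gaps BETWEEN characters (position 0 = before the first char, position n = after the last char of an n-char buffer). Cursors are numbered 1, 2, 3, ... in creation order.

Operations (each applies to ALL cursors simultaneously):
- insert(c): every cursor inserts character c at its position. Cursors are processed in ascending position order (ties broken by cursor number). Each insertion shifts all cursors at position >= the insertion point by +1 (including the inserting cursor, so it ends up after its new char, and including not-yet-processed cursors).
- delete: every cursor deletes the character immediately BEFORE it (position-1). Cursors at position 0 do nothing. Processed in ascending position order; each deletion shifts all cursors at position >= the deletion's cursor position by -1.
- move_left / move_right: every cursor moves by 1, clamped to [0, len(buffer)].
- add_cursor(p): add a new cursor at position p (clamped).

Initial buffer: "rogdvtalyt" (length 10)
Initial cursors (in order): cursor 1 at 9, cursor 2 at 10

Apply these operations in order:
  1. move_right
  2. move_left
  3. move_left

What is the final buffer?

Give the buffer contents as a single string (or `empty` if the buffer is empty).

Answer: rogdvtalyt

Derivation:
After op 1 (move_right): buffer="rogdvtalyt" (len 10), cursors c1@10 c2@10, authorship ..........
After op 2 (move_left): buffer="rogdvtalyt" (len 10), cursors c1@9 c2@9, authorship ..........
After op 3 (move_left): buffer="rogdvtalyt" (len 10), cursors c1@8 c2@8, authorship ..........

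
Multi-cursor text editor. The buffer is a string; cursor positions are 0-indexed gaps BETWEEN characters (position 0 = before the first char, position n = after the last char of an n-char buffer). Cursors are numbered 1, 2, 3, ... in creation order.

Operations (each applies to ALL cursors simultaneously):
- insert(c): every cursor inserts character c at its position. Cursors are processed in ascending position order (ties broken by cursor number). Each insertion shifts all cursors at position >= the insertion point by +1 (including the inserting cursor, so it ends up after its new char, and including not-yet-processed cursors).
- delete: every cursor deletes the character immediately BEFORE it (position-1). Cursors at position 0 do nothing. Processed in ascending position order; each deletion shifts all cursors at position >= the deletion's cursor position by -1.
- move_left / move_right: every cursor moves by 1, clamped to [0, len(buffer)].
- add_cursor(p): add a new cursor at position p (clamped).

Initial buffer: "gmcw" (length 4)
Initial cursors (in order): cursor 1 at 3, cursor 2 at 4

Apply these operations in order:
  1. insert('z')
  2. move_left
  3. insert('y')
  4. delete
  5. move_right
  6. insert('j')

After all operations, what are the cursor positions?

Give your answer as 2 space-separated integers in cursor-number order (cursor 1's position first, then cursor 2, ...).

After op 1 (insert('z')): buffer="gmczwz" (len 6), cursors c1@4 c2@6, authorship ...1.2
After op 2 (move_left): buffer="gmczwz" (len 6), cursors c1@3 c2@5, authorship ...1.2
After op 3 (insert('y')): buffer="gmcyzwyz" (len 8), cursors c1@4 c2@7, authorship ...11.22
After op 4 (delete): buffer="gmczwz" (len 6), cursors c1@3 c2@5, authorship ...1.2
After op 5 (move_right): buffer="gmczwz" (len 6), cursors c1@4 c2@6, authorship ...1.2
After op 6 (insert('j')): buffer="gmczjwzj" (len 8), cursors c1@5 c2@8, authorship ...11.22

Answer: 5 8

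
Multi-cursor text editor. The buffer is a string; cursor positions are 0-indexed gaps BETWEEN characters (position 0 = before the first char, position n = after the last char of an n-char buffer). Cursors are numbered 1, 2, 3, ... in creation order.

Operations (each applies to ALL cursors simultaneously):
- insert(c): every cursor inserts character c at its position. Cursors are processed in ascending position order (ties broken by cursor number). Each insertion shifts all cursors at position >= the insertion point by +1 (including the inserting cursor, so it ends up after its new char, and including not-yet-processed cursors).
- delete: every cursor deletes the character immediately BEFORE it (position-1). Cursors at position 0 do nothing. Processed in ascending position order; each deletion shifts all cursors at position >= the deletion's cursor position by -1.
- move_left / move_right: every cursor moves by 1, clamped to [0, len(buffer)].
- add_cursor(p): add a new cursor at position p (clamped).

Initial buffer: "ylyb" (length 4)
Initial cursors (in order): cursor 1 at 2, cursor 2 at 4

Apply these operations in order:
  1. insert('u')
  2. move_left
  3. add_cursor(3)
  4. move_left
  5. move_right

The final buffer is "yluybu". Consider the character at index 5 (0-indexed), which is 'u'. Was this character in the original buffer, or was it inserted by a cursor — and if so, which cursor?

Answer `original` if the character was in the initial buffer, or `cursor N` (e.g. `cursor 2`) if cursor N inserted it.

Answer: cursor 2

Derivation:
After op 1 (insert('u')): buffer="yluybu" (len 6), cursors c1@3 c2@6, authorship ..1..2
After op 2 (move_left): buffer="yluybu" (len 6), cursors c1@2 c2@5, authorship ..1..2
After op 3 (add_cursor(3)): buffer="yluybu" (len 6), cursors c1@2 c3@3 c2@5, authorship ..1..2
After op 4 (move_left): buffer="yluybu" (len 6), cursors c1@1 c3@2 c2@4, authorship ..1..2
After op 5 (move_right): buffer="yluybu" (len 6), cursors c1@2 c3@3 c2@5, authorship ..1..2
Authorship (.=original, N=cursor N): . . 1 . . 2
Index 5: author = 2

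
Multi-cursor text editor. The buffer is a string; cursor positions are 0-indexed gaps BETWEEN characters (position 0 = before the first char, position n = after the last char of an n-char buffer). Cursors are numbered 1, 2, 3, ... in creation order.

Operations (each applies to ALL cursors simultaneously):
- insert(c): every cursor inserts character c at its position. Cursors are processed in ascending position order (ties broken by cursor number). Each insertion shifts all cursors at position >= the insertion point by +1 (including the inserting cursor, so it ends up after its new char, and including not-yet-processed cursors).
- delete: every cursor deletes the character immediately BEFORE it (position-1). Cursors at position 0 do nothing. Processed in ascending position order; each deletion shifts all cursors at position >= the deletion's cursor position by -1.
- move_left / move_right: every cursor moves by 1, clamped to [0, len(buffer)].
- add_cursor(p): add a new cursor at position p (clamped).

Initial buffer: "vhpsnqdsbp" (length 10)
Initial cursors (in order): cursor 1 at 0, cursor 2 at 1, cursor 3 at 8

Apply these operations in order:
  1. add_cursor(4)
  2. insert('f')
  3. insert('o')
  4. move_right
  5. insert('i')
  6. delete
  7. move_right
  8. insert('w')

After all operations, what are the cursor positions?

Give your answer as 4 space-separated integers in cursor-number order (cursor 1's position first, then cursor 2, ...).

Answer: 5 9 22 15

Derivation:
After op 1 (add_cursor(4)): buffer="vhpsnqdsbp" (len 10), cursors c1@0 c2@1 c4@4 c3@8, authorship ..........
After op 2 (insert('f')): buffer="fvfhpsfnqdsfbp" (len 14), cursors c1@1 c2@3 c4@7 c3@12, authorship 1.2...4....3..
After op 3 (insert('o')): buffer="fovfohpsfonqdsfobp" (len 18), cursors c1@2 c2@5 c4@10 c3@16, authorship 11.22...44....33..
After op 4 (move_right): buffer="fovfohpsfonqdsfobp" (len 18), cursors c1@3 c2@6 c4@11 c3@17, authorship 11.22...44....33..
After op 5 (insert('i')): buffer="fovifohipsfoniqdsfobip" (len 22), cursors c1@4 c2@8 c4@14 c3@21, authorship 11.122.2..44.4...33.3.
After op 6 (delete): buffer="fovfohpsfonqdsfobp" (len 18), cursors c1@3 c2@6 c4@11 c3@17, authorship 11.22...44....33..
After op 7 (move_right): buffer="fovfohpsfonqdsfobp" (len 18), cursors c1@4 c2@7 c4@12 c3@18, authorship 11.22...44....33..
After op 8 (insert('w')): buffer="fovfwohpwsfonqwdsfobpw" (len 22), cursors c1@5 c2@9 c4@15 c3@22, authorship 11.212..2.44..4..33..3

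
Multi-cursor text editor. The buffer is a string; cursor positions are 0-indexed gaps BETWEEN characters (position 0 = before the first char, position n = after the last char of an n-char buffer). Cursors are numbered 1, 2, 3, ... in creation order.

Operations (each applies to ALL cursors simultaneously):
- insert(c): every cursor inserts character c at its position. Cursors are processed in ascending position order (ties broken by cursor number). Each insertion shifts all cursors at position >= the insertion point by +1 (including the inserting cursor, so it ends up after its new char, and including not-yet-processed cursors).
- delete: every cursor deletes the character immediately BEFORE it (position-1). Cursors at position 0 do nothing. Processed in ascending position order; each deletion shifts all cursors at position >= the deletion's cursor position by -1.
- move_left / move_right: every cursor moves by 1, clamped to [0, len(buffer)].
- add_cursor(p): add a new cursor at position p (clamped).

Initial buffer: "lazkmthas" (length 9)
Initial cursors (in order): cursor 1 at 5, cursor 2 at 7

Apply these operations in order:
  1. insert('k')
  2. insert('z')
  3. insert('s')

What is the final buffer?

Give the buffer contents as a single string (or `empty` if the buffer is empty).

Answer: lazkmkzsthkzsas

Derivation:
After op 1 (insert('k')): buffer="lazkmkthkas" (len 11), cursors c1@6 c2@9, authorship .....1..2..
After op 2 (insert('z')): buffer="lazkmkzthkzas" (len 13), cursors c1@7 c2@11, authorship .....11..22..
After op 3 (insert('s')): buffer="lazkmkzsthkzsas" (len 15), cursors c1@8 c2@13, authorship .....111..222..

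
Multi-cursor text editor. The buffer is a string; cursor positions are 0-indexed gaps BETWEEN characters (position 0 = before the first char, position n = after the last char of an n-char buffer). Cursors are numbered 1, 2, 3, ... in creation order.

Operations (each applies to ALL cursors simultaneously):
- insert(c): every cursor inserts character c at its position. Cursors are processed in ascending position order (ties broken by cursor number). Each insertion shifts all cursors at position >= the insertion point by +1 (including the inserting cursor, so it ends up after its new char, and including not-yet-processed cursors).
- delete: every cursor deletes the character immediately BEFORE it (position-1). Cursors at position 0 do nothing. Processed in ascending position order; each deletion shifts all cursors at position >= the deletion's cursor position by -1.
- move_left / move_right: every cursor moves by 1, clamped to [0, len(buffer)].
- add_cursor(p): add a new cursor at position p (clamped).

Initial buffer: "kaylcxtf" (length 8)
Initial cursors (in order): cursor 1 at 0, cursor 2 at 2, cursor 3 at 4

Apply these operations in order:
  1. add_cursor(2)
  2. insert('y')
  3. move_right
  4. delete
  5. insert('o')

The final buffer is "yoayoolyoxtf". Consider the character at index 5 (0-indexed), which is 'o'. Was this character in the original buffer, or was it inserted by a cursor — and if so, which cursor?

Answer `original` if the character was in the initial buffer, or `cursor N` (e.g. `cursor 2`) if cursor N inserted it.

After op 1 (add_cursor(2)): buffer="kaylcxtf" (len 8), cursors c1@0 c2@2 c4@2 c3@4, authorship ........
After op 2 (insert('y')): buffer="ykayyylycxtf" (len 12), cursors c1@1 c2@5 c4@5 c3@8, authorship 1..24..3....
After op 3 (move_right): buffer="ykayyylycxtf" (len 12), cursors c1@2 c2@6 c4@6 c3@9, authorship 1..24..3....
After op 4 (delete): buffer="yaylyxtf" (len 8), cursors c1@1 c2@3 c4@3 c3@5, authorship 1.2.3...
After op 5 (insert('o')): buffer="yoayoolyoxtf" (len 12), cursors c1@2 c2@6 c4@6 c3@9, authorship 11.224.33...
Authorship (.=original, N=cursor N): 1 1 . 2 2 4 . 3 3 . . .
Index 5: author = 4

Answer: cursor 4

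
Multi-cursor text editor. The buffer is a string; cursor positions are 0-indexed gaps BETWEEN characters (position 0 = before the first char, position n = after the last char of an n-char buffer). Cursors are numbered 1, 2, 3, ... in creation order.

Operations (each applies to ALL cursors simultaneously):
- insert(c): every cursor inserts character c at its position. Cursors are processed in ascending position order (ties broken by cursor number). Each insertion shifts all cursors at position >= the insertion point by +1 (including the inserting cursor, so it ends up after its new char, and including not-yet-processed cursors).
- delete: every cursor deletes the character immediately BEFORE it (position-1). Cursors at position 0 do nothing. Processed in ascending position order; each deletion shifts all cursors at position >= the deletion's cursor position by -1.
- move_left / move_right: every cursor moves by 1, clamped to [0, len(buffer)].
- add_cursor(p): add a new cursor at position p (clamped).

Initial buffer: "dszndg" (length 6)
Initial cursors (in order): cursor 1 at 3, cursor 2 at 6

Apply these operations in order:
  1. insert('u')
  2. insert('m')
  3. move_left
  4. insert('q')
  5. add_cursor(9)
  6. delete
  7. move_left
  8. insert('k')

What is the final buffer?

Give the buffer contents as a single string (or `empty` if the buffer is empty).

After op 1 (insert('u')): buffer="dszundgu" (len 8), cursors c1@4 c2@8, authorship ...1...2
After op 2 (insert('m')): buffer="dszumndgum" (len 10), cursors c1@5 c2@10, authorship ...11...22
After op 3 (move_left): buffer="dszumndgum" (len 10), cursors c1@4 c2@9, authorship ...11...22
After op 4 (insert('q')): buffer="dszuqmndguqm" (len 12), cursors c1@5 c2@11, authorship ...111...222
After op 5 (add_cursor(9)): buffer="dszuqmndguqm" (len 12), cursors c1@5 c3@9 c2@11, authorship ...111...222
After op 6 (delete): buffer="dszumndum" (len 9), cursors c1@4 c3@7 c2@8, authorship ...11..22
After op 7 (move_left): buffer="dszumndum" (len 9), cursors c1@3 c3@6 c2@7, authorship ...11..22
After op 8 (insert('k')): buffer="dszkumnkdkum" (len 12), cursors c1@4 c3@8 c2@10, authorship ...111.3.222

Answer: dszkumnkdkum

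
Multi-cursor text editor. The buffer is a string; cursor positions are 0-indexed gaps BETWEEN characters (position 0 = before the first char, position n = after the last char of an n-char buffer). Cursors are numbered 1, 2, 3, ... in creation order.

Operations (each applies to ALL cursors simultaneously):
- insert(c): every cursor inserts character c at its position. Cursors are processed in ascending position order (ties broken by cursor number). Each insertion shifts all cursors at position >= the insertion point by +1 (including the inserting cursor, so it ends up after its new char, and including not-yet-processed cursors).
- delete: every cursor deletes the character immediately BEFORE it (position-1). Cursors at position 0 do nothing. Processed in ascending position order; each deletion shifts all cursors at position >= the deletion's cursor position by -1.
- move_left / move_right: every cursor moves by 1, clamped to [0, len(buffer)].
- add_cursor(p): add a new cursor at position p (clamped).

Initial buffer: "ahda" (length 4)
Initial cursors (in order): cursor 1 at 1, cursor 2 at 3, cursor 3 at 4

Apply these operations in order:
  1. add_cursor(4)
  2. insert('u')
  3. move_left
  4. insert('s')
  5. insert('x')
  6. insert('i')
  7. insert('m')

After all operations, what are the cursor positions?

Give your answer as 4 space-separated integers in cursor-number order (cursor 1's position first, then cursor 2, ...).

Answer: 5 12 23 23

Derivation:
After op 1 (add_cursor(4)): buffer="ahda" (len 4), cursors c1@1 c2@3 c3@4 c4@4, authorship ....
After op 2 (insert('u')): buffer="auhduauu" (len 8), cursors c1@2 c2@5 c3@8 c4@8, authorship .1..2.34
After op 3 (move_left): buffer="auhduauu" (len 8), cursors c1@1 c2@4 c3@7 c4@7, authorship .1..2.34
After op 4 (insert('s')): buffer="asuhdsuaussu" (len 12), cursors c1@2 c2@6 c3@11 c4@11, authorship .11..22.3344
After op 5 (insert('x')): buffer="asxuhdsxuaussxxu" (len 16), cursors c1@3 c2@8 c3@15 c4@15, authorship .111..222.334344
After op 6 (insert('i')): buffer="asxiuhdsxiuaussxxiiu" (len 20), cursors c1@4 c2@10 c3@19 c4@19, authorship .1111..2222.33434344
After op 7 (insert('m')): buffer="asximuhdsximuaussxxiimmu" (len 24), cursors c1@5 c2@12 c3@23 c4@23, authorship .11111..22222.3343434344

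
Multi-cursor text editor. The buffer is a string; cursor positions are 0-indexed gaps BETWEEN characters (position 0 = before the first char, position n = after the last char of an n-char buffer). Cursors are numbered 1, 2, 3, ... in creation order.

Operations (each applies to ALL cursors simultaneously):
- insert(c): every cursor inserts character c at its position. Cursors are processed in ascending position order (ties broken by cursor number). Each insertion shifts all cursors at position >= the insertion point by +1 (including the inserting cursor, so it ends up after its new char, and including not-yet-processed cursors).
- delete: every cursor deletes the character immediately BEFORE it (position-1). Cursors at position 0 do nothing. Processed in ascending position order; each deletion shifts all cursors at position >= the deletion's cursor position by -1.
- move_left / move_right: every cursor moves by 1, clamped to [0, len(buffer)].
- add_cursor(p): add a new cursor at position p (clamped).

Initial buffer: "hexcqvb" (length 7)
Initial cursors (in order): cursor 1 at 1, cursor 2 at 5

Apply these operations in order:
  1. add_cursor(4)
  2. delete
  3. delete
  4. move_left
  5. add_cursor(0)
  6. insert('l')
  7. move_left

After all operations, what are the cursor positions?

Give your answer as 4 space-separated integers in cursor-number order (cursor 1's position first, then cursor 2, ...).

Answer: 3 3 3 3

Derivation:
After op 1 (add_cursor(4)): buffer="hexcqvb" (len 7), cursors c1@1 c3@4 c2@5, authorship .......
After op 2 (delete): buffer="exvb" (len 4), cursors c1@0 c2@2 c3@2, authorship ....
After op 3 (delete): buffer="vb" (len 2), cursors c1@0 c2@0 c3@0, authorship ..
After op 4 (move_left): buffer="vb" (len 2), cursors c1@0 c2@0 c3@0, authorship ..
After op 5 (add_cursor(0)): buffer="vb" (len 2), cursors c1@0 c2@0 c3@0 c4@0, authorship ..
After op 6 (insert('l')): buffer="llllvb" (len 6), cursors c1@4 c2@4 c3@4 c4@4, authorship 1234..
After op 7 (move_left): buffer="llllvb" (len 6), cursors c1@3 c2@3 c3@3 c4@3, authorship 1234..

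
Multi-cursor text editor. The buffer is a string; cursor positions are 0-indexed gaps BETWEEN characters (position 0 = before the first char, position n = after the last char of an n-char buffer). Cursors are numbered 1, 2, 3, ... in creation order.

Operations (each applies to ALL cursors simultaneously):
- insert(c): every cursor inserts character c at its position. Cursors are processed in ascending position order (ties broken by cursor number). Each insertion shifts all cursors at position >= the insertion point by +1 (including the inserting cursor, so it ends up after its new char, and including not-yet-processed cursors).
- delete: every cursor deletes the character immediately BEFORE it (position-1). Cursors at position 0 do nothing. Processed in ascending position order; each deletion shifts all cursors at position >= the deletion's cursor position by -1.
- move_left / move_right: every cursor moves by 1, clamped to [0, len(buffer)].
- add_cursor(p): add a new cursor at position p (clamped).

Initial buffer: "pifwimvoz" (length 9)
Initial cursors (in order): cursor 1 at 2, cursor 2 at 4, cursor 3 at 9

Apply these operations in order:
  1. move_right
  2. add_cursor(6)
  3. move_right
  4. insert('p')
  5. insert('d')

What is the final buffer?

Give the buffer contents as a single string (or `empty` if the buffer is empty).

Answer: pifwpdimpdvpdozpd

Derivation:
After op 1 (move_right): buffer="pifwimvoz" (len 9), cursors c1@3 c2@5 c3@9, authorship .........
After op 2 (add_cursor(6)): buffer="pifwimvoz" (len 9), cursors c1@3 c2@5 c4@6 c3@9, authorship .........
After op 3 (move_right): buffer="pifwimvoz" (len 9), cursors c1@4 c2@6 c4@7 c3@9, authorship .........
After op 4 (insert('p')): buffer="pifwpimpvpozp" (len 13), cursors c1@5 c2@8 c4@10 c3@13, authorship ....1..2.4..3
After op 5 (insert('d')): buffer="pifwpdimpdvpdozpd" (len 17), cursors c1@6 c2@10 c4@13 c3@17, authorship ....11..22.44..33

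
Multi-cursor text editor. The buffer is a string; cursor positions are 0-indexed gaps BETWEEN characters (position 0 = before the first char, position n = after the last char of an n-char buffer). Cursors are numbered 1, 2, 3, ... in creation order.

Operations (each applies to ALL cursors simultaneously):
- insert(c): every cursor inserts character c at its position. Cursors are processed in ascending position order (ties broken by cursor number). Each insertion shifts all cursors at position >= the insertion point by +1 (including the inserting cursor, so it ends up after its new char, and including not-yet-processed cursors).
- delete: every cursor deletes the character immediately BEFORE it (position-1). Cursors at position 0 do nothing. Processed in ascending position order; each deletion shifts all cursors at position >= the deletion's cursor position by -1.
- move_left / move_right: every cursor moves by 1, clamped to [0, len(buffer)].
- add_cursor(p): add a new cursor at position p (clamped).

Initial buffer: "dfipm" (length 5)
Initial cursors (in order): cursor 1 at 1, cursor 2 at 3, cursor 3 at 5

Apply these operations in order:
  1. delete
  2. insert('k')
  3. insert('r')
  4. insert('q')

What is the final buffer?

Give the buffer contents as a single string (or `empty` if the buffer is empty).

After op 1 (delete): buffer="fp" (len 2), cursors c1@0 c2@1 c3@2, authorship ..
After op 2 (insert('k')): buffer="kfkpk" (len 5), cursors c1@1 c2@3 c3@5, authorship 1.2.3
After op 3 (insert('r')): buffer="krfkrpkr" (len 8), cursors c1@2 c2@5 c3@8, authorship 11.22.33
After op 4 (insert('q')): buffer="krqfkrqpkrq" (len 11), cursors c1@3 c2@7 c3@11, authorship 111.222.333

Answer: krqfkrqpkrq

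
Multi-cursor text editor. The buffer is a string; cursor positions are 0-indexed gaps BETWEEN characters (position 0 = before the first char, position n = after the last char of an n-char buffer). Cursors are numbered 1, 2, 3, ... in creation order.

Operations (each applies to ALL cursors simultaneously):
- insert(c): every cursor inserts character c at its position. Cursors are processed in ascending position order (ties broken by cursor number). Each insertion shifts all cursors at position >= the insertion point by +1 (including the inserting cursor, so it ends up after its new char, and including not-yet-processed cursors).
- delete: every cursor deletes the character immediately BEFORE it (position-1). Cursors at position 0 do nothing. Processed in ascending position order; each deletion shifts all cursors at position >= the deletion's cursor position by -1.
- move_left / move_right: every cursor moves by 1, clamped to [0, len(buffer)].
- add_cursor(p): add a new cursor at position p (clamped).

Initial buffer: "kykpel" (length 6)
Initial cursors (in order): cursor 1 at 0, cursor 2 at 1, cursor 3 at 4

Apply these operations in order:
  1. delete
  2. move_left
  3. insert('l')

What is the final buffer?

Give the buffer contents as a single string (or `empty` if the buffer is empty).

After op 1 (delete): buffer="ykel" (len 4), cursors c1@0 c2@0 c3@2, authorship ....
After op 2 (move_left): buffer="ykel" (len 4), cursors c1@0 c2@0 c3@1, authorship ....
After op 3 (insert('l')): buffer="llylkel" (len 7), cursors c1@2 c2@2 c3@4, authorship 12.3...

Answer: llylkel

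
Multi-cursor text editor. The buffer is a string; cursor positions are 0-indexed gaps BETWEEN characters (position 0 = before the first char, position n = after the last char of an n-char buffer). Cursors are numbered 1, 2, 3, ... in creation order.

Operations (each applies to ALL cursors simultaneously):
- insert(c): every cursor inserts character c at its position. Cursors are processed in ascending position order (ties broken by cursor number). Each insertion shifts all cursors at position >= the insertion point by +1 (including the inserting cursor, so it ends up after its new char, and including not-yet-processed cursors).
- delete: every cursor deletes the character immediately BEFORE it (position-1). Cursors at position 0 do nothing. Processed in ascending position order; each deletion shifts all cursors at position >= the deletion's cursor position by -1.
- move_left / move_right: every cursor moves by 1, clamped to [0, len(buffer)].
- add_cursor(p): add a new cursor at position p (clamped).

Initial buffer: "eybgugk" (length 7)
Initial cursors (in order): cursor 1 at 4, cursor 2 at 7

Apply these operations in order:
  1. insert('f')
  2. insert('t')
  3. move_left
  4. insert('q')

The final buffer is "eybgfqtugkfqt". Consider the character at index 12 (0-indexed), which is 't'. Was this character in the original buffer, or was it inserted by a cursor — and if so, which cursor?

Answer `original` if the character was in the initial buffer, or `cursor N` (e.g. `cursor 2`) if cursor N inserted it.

After op 1 (insert('f')): buffer="eybgfugkf" (len 9), cursors c1@5 c2@9, authorship ....1...2
After op 2 (insert('t')): buffer="eybgftugkft" (len 11), cursors c1@6 c2@11, authorship ....11...22
After op 3 (move_left): buffer="eybgftugkft" (len 11), cursors c1@5 c2@10, authorship ....11...22
After op 4 (insert('q')): buffer="eybgfqtugkfqt" (len 13), cursors c1@6 c2@12, authorship ....111...222
Authorship (.=original, N=cursor N): . . . . 1 1 1 . . . 2 2 2
Index 12: author = 2

Answer: cursor 2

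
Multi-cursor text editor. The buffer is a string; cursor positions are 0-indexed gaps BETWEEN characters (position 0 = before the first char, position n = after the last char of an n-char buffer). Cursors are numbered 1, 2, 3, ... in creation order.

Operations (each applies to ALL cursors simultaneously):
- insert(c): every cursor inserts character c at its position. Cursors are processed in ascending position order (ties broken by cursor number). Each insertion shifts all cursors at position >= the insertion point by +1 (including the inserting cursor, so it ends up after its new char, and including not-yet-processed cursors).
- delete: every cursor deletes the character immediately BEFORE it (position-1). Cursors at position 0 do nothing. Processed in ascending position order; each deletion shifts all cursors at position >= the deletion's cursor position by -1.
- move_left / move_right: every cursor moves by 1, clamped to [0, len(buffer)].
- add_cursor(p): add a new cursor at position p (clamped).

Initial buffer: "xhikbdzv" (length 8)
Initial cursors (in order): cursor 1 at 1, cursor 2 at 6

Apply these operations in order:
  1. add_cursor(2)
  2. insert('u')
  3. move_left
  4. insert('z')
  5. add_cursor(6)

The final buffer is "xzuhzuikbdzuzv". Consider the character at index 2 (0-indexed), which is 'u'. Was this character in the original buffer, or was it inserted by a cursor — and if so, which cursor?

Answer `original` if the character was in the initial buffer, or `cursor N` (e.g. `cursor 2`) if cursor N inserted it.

Answer: cursor 1

Derivation:
After op 1 (add_cursor(2)): buffer="xhikbdzv" (len 8), cursors c1@1 c3@2 c2@6, authorship ........
After op 2 (insert('u')): buffer="xuhuikbduzv" (len 11), cursors c1@2 c3@4 c2@9, authorship .1.3....2..
After op 3 (move_left): buffer="xuhuikbduzv" (len 11), cursors c1@1 c3@3 c2@8, authorship .1.3....2..
After op 4 (insert('z')): buffer="xzuhzuikbdzuzv" (len 14), cursors c1@2 c3@5 c2@11, authorship .11.33....22..
After op 5 (add_cursor(6)): buffer="xzuhzuikbdzuzv" (len 14), cursors c1@2 c3@5 c4@6 c2@11, authorship .11.33....22..
Authorship (.=original, N=cursor N): . 1 1 . 3 3 . . . . 2 2 . .
Index 2: author = 1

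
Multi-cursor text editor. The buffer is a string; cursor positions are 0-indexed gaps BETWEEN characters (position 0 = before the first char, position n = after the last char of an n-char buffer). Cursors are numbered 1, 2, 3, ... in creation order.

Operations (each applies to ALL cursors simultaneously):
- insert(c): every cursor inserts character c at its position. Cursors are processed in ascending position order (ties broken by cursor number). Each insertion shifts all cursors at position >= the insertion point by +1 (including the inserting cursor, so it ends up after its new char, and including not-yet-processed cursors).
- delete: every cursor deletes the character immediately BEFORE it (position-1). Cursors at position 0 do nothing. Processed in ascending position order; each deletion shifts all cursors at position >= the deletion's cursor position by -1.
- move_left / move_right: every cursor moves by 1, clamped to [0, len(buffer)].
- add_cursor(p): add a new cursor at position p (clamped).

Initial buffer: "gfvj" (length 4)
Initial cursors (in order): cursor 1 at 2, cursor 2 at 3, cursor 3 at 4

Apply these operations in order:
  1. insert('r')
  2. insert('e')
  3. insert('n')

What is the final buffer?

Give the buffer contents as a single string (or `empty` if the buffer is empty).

Answer: gfrenvrenjren

Derivation:
After op 1 (insert('r')): buffer="gfrvrjr" (len 7), cursors c1@3 c2@5 c3@7, authorship ..1.2.3
After op 2 (insert('e')): buffer="gfrevrejre" (len 10), cursors c1@4 c2@7 c3@10, authorship ..11.22.33
After op 3 (insert('n')): buffer="gfrenvrenjren" (len 13), cursors c1@5 c2@9 c3@13, authorship ..111.222.333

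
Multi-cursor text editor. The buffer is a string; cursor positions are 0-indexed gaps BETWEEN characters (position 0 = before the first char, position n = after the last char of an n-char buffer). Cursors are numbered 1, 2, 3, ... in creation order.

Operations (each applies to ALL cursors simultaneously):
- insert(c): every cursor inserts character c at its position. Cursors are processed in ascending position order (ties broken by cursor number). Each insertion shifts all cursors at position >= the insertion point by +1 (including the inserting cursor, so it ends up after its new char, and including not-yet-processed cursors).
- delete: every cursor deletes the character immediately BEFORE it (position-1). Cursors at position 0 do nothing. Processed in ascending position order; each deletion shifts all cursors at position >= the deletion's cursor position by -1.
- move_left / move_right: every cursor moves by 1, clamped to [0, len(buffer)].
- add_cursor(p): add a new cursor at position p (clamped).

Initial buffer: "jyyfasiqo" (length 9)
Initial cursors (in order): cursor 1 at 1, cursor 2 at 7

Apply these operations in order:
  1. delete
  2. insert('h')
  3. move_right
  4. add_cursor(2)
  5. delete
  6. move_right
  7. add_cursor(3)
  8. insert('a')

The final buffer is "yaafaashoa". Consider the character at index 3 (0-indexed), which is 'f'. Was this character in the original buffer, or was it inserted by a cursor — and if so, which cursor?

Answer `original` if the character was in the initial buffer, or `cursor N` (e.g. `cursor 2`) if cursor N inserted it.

After op 1 (delete): buffer="yyfasqo" (len 7), cursors c1@0 c2@5, authorship .......
After op 2 (insert('h')): buffer="hyyfashqo" (len 9), cursors c1@1 c2@7, authorship 1.....2..
After op 3 (move_right): buffer="hyyfashqo" (len 9), cursors c1@2 c2@8, authorship 1.....2..
After op 4 (add_cursor(2)): buffer="hyyfashqo" (len 9), cursors c1@2 c3@2 c2@8, authorship 1.....2..
After op 5 (delete): buffer="yfasho" (len 6), cursors c1@0 c3@0 c2@5, authorship ....2.
After op 6 (move_right): buffer="yfasho" (len 6), cursors c1@1 c3@1 c2@6, authorship ....2.
After op 7 (add_cursor(3)): buffer="yfasho" (len 6), cursors c1@1 c3@1 c4@3 c2@6, authorship ....2.
After op 8 (insert('a')): buffer="yaafaashoa" (len 10), cursors c1@3 c3@3 c4@6 c2@10, authorship .13..4.2.2
Authorship (.=original, N=cursor N): . 1 3 . . 4 . 2 . 2
Index 3: author = original

Answer: original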